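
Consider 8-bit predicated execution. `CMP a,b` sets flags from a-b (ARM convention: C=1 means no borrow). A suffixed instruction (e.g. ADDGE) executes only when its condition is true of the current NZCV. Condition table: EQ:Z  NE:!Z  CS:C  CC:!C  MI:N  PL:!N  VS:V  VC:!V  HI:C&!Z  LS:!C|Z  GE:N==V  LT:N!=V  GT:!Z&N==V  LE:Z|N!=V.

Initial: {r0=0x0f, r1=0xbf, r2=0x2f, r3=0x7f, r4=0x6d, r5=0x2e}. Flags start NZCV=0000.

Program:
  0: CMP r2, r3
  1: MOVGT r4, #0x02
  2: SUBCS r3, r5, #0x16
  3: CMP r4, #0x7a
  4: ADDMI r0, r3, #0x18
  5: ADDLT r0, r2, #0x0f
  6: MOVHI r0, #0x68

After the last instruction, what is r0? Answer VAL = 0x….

0: ✓ CMP  NZCV=1000
1: · MOVGT
2: · SUBCS
3: ✓ CMP  NZCV=1000
4: ✓ ADDMI  r0←0x97
5: ✓ ADDLT  r0←0x3e
6: · MOVHI

VAL = 0x3e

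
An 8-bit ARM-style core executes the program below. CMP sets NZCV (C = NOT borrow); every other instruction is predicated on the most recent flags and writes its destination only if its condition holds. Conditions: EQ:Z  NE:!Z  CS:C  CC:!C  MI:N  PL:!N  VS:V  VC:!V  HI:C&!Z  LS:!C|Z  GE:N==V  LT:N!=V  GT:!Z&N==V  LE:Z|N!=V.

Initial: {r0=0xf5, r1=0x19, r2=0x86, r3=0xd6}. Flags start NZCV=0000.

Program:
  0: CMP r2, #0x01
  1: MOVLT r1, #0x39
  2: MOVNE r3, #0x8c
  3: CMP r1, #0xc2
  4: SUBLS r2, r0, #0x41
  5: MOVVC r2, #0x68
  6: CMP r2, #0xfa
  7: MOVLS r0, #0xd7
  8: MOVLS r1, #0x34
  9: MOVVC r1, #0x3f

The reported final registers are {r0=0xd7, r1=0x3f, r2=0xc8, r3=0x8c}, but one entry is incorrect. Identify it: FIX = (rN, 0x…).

FIX = (r2, 0x68)

[0] flags=1010 → (cmp)
[1] flags=1010 LT?T → r1=0x39
[2] flags=1010 NE?T → r3=0x8c
[3] flags=0000 → (cmp)
[4] flags=0000 LS?T → r2=0xb4
[5] flags=0000 VC?T → r2=0x68
[6] flags=0000 → (cmp)
[7] flags=0000 LS?T → r0=0xd7
[8] flags=0000 LS?T → r1=0x34
[9] flags=0000 VC?T → r1=0x3f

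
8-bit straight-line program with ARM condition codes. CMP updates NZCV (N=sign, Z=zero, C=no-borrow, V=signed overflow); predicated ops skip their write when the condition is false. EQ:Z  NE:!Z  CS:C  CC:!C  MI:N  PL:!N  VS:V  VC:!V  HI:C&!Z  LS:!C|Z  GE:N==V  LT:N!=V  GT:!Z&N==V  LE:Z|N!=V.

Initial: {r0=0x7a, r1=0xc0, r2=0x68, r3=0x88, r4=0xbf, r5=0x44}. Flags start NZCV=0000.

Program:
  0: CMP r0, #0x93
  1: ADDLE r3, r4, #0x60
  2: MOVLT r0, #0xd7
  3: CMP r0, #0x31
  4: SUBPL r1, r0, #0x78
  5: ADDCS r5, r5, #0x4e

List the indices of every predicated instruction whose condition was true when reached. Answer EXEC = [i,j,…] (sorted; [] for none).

[0] flags=1001 → (cmp)
[1] flags=1001 LE?F → skip
[2] flags=1001 LT?F → skip
[3] flags=0010 → (cmp)
[4] flags=0010 PL?T → r1=0x02
[5] flags=0010 CS?T → r5=0x92

EXEC = [4,5]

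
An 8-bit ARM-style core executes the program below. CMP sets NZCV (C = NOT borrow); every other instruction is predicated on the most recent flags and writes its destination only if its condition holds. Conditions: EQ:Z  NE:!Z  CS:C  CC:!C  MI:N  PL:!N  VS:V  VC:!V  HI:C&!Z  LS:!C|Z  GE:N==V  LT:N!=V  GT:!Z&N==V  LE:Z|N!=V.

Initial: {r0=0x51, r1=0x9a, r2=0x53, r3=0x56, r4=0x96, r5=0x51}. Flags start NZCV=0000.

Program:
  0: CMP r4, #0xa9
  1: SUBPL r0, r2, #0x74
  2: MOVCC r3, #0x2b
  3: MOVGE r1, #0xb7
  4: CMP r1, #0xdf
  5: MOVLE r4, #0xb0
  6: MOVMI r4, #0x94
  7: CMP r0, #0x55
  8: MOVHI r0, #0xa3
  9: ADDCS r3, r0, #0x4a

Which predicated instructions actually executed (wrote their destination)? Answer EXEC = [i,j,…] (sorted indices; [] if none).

EXEC = [2,5,6]

[0] flags=1000 → (cmp)
[1] flags=1000 PL?F → skip
[2] flags=1000 CC?T → r3=0x2b
[3] flags=1000 GE?F → skip
[4] flags=1000 → (cmp)
[5] flags=1000 LE?T → r4=0xb0
[6] flags=1000 MI?T → r4=0x94
[7] flags=1000 → (cmp)
[8] flags=1000 HI?F → skip
[9] flags=1000 CS?F → skip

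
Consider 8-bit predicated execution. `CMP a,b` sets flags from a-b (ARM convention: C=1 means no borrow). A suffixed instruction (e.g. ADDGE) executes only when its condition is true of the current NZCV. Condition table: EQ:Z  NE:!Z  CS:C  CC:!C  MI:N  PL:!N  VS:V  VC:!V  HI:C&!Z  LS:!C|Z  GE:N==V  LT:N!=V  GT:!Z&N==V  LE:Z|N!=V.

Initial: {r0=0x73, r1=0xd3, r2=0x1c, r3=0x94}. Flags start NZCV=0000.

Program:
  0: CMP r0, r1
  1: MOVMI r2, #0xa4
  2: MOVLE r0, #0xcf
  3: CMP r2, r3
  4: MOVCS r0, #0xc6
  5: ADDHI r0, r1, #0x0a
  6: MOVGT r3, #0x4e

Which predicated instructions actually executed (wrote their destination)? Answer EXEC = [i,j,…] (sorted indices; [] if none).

EXEC = [1,4,5,6]

0: ✓ CMP  NZCV=1001
1: ✓ MOVMI  r2←0xa4
2: · MOVLE
3: ✓ CMP  NZCV=0010
4: ✓ MOVCS  r0←0xc6
5: ✓ ADDHI  r0←0xdd
6: ✓ MOVGT  r3←0x4e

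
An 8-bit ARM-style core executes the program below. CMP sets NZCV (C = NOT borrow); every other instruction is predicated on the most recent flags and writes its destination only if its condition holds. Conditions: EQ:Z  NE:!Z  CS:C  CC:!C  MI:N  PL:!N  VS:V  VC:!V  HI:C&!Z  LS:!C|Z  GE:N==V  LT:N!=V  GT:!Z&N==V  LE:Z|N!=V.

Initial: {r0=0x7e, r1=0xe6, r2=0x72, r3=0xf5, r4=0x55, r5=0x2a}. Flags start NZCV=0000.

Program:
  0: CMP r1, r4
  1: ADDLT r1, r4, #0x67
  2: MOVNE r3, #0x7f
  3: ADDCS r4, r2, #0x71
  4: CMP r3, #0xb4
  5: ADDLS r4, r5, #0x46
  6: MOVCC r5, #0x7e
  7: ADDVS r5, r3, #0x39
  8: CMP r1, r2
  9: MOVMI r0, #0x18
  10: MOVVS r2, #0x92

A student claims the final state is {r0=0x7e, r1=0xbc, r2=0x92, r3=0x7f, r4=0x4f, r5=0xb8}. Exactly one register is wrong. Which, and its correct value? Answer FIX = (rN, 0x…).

FIX = (r4, 0x70)

0: ✓ CMP  NZCV=1010
1: ✓ ADDLT  r1←0xbc
2: ✓ MOVNE  r3←0x7f
3: ✓ ADDCS  r4←0xe3
4: ✓ CMP  NZCV=1001
5: ✓ ADDLS  r4←0x70
6: ✓ MOVCC  r5←0x7e
7: ✓ ADDVS  r5←0xb8
8: ✓ CMP  NZCV=0011
9: · MOVMI
10: ✓ MOVVS  r2←0x92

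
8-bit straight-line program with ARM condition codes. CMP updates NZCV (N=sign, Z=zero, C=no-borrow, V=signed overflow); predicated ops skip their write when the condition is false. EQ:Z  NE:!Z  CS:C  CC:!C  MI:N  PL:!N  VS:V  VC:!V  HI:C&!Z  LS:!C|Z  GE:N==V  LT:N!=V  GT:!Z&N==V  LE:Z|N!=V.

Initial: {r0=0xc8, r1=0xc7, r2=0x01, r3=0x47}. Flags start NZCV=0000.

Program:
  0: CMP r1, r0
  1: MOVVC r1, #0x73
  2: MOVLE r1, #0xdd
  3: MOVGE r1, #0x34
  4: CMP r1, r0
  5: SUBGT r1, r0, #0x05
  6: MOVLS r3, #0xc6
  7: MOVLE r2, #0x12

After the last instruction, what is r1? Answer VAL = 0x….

VAL = 0xc3

0: ✓ CMP  NZCV=1000
1: ✓ MOVVC  r1←0x73
2: ✓ MOVLE  r1←0xdd
3: · MOVGE
4: ✓ CMP  NZCV=0010
5: ✓ SUBGT  r1←0xc3
6: · MOVLS
7: · MOVLE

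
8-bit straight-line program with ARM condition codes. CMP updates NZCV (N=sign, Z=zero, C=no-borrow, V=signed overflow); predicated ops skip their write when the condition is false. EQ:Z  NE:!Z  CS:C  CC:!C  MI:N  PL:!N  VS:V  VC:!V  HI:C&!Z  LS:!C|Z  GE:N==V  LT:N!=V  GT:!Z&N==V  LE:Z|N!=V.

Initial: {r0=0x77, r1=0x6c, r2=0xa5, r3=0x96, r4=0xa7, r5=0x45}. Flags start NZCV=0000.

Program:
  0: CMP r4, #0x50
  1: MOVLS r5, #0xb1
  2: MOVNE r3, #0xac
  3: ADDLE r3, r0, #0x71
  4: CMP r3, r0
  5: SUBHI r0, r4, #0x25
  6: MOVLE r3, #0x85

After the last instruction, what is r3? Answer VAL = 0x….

0: ✓ CMP  NZCV=0011
1: · MOVLS
2: ✓ MOVNE  r3←0xac
3: ✓ ADDLE  r3←0xe8
4: ✓ CMP  NZCV=0011
5: ✓ SUBHI  r0←0x82
6: ✓ MOVLE  r3←0x85

VAL = 0x85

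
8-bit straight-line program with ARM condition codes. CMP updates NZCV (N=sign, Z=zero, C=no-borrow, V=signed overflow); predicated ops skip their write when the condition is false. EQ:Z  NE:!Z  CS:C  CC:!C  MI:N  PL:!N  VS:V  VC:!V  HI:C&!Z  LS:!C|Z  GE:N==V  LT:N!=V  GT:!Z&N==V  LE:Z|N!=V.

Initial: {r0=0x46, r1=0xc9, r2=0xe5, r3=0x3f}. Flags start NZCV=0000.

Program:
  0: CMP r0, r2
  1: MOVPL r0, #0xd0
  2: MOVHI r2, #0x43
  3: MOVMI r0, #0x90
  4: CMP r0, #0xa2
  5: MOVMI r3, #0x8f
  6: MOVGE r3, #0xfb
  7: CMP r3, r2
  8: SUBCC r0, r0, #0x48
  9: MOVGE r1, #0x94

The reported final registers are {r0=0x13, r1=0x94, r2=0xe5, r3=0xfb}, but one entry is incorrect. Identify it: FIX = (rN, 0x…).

[0] flags=0000 → (cmp)
[1] flags=0000 PL?T → r0=0xd0
[2] flags=0000 HI?F → skip
[3] flags=0000 MI?F → skip
[4] flags=0010 → (cmp)
[5] flags=0010 MI?F → skip
[6] flags=0010 GE?T → r3=0xfb
[7] flags=0010 → (cmp)
[8] flags=0010 CC?F → skip
[9] flags=0010 GE?T → r1=0x94

FIX = (r0, 0xd0)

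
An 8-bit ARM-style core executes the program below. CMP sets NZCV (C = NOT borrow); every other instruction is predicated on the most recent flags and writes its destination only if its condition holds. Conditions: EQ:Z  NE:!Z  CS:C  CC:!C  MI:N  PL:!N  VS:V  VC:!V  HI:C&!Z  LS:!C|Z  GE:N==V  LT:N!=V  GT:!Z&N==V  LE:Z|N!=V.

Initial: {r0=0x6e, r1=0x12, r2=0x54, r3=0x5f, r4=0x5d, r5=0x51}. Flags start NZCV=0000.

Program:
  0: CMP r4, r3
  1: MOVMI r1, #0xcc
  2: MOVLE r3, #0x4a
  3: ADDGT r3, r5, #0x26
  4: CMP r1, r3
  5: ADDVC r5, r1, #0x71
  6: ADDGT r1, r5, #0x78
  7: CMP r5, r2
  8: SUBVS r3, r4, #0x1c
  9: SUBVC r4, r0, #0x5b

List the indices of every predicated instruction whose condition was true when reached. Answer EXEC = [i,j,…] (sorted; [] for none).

EXEC = [1,2,5,9]

[0] flags=1000 → (cmp)
[1] flags=1000 MI?T → r1=0xcc
[2] flags=1000 LE?T → r3=0x4a
[3] flags=1000 GT?F → skip
[4] flags=1010 → (cmp)
[5] flags=1010 VC?T → r5=0x3d
[6] flags=1010 GT?F → skip
[7] flags=1000 → (cmp)
[8] flags=1000 VS?F → skip
[9] flags=1000 VC?T → r4=0x13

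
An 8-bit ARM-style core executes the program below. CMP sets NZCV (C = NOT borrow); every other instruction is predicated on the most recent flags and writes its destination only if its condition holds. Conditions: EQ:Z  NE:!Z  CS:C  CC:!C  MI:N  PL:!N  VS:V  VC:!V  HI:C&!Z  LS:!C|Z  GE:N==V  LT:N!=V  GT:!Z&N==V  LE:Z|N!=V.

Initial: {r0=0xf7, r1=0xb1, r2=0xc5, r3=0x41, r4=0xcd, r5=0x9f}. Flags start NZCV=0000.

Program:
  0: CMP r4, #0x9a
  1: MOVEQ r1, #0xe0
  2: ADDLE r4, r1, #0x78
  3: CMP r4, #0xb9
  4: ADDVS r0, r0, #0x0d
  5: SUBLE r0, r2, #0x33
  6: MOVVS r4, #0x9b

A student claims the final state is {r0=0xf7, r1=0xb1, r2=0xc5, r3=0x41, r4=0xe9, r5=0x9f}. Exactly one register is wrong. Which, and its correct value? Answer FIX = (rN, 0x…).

[0] flags=0010 → (cmp)
[1] flags=0010 EQ?F → skip
[2] flags=0010 LE?F → skip
[3] flags=0010 → (cmp)
[4] flags=0010 VS?F → skip
[5] flags=0010 LE?F → skip
[6] flags=0010 VS?F → skip

FIX = (r4, 0xcd)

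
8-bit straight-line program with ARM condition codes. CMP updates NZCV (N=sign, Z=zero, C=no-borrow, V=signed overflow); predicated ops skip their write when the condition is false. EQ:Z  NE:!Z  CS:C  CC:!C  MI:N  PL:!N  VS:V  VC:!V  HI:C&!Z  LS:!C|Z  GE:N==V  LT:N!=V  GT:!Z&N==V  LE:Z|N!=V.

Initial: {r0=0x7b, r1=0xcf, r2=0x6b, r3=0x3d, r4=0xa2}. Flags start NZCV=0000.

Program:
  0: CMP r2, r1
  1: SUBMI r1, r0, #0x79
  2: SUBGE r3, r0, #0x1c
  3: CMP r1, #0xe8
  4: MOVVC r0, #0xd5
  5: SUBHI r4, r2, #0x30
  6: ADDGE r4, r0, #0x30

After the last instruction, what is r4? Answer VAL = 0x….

[0] flags=1001 → (cmp)
[1] flags=1001 MI?T → r1=0x02
[2] flags=1001 GE?T → r3=0x5f
[3] flags=0000 → (cmp)
[4] flags=0000 VC?T → r0=0xd5
[5] flags=0000 HI?F → skip
[6] flags=0000 GE?T → r4=0x05

VAL = 0x05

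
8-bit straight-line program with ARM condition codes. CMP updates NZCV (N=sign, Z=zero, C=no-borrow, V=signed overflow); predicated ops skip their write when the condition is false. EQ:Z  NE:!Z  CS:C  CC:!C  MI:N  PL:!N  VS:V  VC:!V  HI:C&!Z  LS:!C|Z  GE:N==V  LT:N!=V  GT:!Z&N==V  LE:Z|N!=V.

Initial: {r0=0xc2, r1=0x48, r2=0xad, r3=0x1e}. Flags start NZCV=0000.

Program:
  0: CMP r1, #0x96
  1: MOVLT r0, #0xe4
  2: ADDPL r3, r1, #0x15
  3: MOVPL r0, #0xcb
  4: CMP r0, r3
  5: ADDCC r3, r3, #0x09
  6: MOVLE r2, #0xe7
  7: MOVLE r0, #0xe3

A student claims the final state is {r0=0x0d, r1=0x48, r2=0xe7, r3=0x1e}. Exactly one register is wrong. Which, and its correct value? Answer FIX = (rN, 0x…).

FIX = (r0, 0xe3)

0: ✓ CMP  NZCV=1001
1: · MOVLT
2: · ADDPL
3: · MOVPL
4: ✓ CMP  NZCV=1010
5: · ADDCC
6: ✓ MOVLE  r2←0xe7
7: ✓ MOVLE  r0←0xe3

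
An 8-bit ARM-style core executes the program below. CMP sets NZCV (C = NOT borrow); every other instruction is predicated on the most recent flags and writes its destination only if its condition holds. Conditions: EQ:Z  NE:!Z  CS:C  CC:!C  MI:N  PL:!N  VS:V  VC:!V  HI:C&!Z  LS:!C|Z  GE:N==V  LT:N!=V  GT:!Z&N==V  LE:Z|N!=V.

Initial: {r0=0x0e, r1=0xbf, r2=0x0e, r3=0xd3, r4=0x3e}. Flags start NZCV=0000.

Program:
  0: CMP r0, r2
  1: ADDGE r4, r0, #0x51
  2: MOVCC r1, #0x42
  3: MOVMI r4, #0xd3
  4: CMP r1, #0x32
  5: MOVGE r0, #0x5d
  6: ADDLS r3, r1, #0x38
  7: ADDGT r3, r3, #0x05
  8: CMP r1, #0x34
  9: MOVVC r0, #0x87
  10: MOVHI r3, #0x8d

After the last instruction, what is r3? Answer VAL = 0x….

0: ✓ CMP  NZCV=0110
1: ✓ ADDGE  r4←0x5f
2: · MOVCC
3: · MOVMI
4: ✓ CMP  NZCV=1010
5: · MOVGE
6: · ADDLS
7: · ADDGT
8: ✓ CMP  NZCV=1010
9: ✓ MOVVC  r0←0x87
10: ✓ MOVHI  r3←0x8d

VAL = 0x8d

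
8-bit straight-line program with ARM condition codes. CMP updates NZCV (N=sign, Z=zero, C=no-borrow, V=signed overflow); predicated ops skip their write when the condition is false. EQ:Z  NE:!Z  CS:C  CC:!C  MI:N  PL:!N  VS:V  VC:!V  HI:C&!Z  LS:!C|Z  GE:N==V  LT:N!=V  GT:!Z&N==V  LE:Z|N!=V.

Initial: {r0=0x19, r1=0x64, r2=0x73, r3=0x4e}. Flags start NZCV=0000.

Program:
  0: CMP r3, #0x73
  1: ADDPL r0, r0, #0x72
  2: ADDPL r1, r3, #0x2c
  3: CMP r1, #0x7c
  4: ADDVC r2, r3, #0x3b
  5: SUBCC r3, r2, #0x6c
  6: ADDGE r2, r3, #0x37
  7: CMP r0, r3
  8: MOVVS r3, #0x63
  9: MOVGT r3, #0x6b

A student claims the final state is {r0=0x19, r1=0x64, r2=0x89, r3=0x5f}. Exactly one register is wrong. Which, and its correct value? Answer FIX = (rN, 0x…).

0: ✓ CMP  NZCV=1000
1: · ADDPL
2: · ADDPL
3: ✓ CMP  NZCV=1000
4: ✓ ADDVC  r2←0x89
5: ✓ SUBCC  r3←0x1d
6: · ADDGE
7: ✓ CMP  NZCV=1000
8: · MOVVS
9: · MOVGT

FIX = (r3, 0x1d)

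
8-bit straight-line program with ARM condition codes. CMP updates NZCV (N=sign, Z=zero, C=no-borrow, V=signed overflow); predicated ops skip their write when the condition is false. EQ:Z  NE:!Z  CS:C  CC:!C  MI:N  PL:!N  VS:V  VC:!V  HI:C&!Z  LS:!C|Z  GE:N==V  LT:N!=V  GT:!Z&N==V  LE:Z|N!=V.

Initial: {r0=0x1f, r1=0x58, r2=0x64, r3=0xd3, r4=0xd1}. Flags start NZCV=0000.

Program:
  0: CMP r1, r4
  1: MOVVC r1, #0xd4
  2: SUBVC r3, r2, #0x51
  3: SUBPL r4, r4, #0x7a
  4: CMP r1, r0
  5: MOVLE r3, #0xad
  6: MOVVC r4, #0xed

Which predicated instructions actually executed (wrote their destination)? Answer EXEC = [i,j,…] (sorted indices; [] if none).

EXEC = [6]

[0] flags=1001 → (cmp)
[1] flags=1001 VC?F → skip
[2] flags=1001 VC?F → skip
[3] flags=1001 PL?F → skip
[4] flags=0010 → (cmp)
[5] flags=0010 LE?F → skip
[6] flags=0010 VC?T → r4=0xed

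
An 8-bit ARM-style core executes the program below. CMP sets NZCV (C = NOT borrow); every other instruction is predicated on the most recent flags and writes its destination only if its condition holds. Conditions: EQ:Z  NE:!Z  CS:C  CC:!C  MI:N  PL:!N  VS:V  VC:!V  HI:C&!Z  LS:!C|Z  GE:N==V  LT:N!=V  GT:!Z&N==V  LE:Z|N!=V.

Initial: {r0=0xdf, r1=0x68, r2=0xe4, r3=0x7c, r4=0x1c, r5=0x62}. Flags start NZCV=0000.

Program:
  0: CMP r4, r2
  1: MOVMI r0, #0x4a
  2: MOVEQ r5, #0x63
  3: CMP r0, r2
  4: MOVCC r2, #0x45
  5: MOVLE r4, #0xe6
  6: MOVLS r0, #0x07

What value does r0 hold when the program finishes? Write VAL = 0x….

VAL = 0x07

0: ✓ CMP  NZCV=0000
1: · MOVMI
2: · MOVEQ
3: ✓ CMP  NZCV=1000
4: ✓ MOVCC  r2←0x45
5: ✓ MOVLE  r4←0xe6
6: ✓ MOVLS  r0←0x07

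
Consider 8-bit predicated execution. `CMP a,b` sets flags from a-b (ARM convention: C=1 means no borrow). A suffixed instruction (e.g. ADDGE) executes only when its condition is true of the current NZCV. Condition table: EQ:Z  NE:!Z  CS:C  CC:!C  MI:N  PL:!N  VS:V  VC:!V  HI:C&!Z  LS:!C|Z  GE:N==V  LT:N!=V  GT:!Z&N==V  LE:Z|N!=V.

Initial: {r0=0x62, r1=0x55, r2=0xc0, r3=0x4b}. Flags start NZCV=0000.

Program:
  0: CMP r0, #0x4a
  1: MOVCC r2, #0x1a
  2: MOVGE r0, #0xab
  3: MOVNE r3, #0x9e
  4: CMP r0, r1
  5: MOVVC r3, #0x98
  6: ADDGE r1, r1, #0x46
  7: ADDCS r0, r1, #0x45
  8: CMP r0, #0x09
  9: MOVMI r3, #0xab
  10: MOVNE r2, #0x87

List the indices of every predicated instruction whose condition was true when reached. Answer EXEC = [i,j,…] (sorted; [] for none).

EXEC = [2,3,7,9,10]

0: ✓ CMP  NZCV=0010
1: · MOVCC
2: ✓ MOVGE  r0←0xab
3: ✓ MOVNE  r3←0x9e
4: ✓ CMP  NZCV=0011
5: · MOVVC
6: · ADDGE
7: ✓ ADDCS  r0←0x9a
8: ✓ CMP  NZCV=1010
9: ✓ MOVMI  r3←0xab
10: ✓ MOVNE  r2←0x87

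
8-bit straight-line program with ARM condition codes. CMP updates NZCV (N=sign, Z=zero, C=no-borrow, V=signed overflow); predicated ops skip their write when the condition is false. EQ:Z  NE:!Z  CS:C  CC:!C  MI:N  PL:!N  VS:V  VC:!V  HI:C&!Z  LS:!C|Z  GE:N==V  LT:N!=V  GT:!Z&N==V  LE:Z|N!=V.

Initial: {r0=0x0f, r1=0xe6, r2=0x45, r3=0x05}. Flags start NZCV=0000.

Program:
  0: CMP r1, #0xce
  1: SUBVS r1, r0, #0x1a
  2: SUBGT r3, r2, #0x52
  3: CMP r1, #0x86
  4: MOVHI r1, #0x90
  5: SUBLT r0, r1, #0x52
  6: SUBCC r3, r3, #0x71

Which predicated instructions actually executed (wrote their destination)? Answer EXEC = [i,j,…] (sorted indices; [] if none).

0: ✓ CMP  NZCV=0010
1: · SUBVS
2: ✓ SUBGT  r3←0xf3
3: ✓ CMP  NZCV=0010
4: ✓ MOVHI  r1←0x90
5: · SUBLT
6: · SUBCC

EXEC = [2,4]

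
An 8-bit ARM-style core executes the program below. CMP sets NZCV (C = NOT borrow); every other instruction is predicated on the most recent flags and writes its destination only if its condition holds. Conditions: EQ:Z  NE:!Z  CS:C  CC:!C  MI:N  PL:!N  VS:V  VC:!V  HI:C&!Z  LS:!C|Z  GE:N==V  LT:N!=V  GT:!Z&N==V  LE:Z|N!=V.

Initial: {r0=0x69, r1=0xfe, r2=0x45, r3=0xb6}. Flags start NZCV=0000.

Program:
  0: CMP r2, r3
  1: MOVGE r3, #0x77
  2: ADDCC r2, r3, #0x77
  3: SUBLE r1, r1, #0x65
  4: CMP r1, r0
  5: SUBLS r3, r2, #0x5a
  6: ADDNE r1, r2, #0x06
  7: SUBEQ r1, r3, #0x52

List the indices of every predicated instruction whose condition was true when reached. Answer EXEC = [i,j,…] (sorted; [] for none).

[0] flags=1001 → (cmp)
[1] flags=1001 GE?T → r3=0x77
[2] flags=1001 CC?T → r2=0xee
[3] flags=1001 LE?F → skip
[4] flags=1010 → (cmp)
[5] flags=1010 LS?F → skip
[6] flags=1010 NE?T → r1=0xf4
[7] flags=1010 EQ?F → skip

EXEC = [1,2,6]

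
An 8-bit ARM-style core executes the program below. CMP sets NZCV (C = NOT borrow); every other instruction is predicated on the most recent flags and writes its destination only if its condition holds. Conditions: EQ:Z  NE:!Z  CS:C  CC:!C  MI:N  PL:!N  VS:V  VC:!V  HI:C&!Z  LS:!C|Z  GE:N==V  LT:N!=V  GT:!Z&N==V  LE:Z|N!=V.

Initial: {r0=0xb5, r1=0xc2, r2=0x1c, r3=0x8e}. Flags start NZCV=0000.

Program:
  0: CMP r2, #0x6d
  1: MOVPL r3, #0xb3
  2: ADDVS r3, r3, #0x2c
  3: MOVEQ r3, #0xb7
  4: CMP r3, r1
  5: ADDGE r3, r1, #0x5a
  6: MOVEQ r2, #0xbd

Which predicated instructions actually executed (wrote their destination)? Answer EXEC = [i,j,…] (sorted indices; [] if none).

0: ✓ CMP  NZCV=1000
1: · MOVPL
2: · ADDVS
3: · MOVEQ
4: ✓ CMP  NZCV=1000
5: · ADDGE
6: · MOVEQ

EXEC = []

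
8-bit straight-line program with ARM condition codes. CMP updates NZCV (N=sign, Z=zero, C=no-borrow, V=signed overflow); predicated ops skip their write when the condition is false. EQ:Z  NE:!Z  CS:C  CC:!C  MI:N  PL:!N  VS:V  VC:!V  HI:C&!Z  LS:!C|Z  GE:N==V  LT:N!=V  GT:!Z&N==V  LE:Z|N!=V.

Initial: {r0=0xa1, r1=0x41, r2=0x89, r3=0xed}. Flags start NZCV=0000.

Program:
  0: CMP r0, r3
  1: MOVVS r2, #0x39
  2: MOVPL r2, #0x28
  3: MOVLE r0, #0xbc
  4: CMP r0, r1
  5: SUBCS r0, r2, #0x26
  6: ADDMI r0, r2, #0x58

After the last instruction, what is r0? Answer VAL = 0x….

VAL = 0x63

0: ✓ CMP  NZCV=1000
1: · MOVVS
2: · MOVPL
3: ✓ MOVLE  r0←0xbc
4: ✓ CMP  NZCV=0011
5: ✓ SUBCS  r0←0x63
6: · ADDMI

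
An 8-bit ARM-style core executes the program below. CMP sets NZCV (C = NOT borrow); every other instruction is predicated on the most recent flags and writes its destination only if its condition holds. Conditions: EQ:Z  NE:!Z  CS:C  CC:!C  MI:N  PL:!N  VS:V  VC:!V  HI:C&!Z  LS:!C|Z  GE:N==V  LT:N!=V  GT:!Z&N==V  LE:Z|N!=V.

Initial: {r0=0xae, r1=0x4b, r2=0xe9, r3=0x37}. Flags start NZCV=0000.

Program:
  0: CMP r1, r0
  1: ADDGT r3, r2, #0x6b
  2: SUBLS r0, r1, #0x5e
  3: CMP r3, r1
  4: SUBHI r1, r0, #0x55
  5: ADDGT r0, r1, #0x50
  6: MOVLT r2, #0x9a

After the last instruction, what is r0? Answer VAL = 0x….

VAL = 0xe8

[0] flags=1001 → (cmp)
[1] flags=1001 GT?T → r3=0x54
[2] flags=1001 LS?T → r0=0xed
[3] flags=0010 → (cmp)
[4] flags=0010 HI?T → r1=0x98
[5] flags=0010 GT?T → r0=0xe8
[6] flags=0010 LT?F → skip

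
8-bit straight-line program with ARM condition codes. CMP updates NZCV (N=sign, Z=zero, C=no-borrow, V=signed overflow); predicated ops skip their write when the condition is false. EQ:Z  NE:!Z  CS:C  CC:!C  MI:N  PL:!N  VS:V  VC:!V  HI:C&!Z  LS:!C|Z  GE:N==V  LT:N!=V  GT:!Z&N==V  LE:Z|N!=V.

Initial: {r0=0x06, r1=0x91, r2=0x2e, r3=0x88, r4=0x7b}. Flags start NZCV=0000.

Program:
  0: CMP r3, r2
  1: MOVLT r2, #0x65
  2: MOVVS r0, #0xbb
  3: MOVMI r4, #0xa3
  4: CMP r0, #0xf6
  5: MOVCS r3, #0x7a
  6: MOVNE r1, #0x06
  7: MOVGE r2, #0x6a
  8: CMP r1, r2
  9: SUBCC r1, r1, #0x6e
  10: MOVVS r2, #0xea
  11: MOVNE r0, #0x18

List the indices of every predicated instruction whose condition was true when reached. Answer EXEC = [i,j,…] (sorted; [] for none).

EXEC = [1,2,6,9,11]

0: ✓ CMP  NZCV=0011
1: ✓ MOVLT  r2←0x65
2: ✓ MOVVS  r0←0xbb
3: · MOVMI
4: ✓ CMP  NZCV=1000
5: · MOVCS
6: ✓ MOVNE  r1←0x06
7: · MOVGE
8: ✓ CMP  NZCV=1000
9: ✓ SUBCC  r1←0x98
10: · MOVVS
11: ✓ MOVNE  r0←0x18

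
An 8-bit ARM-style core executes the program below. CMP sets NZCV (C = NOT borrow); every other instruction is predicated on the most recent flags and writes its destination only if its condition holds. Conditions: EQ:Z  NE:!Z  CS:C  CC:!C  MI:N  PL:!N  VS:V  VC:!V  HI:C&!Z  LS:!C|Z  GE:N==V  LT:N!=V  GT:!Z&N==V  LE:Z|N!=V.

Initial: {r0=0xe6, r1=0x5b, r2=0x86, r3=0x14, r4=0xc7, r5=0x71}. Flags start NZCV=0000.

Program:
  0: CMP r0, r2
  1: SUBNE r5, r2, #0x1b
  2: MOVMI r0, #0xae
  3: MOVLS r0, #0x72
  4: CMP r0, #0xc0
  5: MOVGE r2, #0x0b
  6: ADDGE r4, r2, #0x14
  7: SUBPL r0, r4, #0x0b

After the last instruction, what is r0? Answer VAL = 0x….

VAL = 0x14

[0] flags=0010 → (cmp)
[1] flags=0010 NE?T → r5=0x6b
[2] flags=0010 MI?F → skip
[3] flags=0010 LS?F → skip
[4] flags=0010 → (cmp)
[5] flags=0010 GE?T → r2=0x0b
[6] flags=0010 GE?T → r4=0x1f
[7] flags=0010 PL?T → r0=0x14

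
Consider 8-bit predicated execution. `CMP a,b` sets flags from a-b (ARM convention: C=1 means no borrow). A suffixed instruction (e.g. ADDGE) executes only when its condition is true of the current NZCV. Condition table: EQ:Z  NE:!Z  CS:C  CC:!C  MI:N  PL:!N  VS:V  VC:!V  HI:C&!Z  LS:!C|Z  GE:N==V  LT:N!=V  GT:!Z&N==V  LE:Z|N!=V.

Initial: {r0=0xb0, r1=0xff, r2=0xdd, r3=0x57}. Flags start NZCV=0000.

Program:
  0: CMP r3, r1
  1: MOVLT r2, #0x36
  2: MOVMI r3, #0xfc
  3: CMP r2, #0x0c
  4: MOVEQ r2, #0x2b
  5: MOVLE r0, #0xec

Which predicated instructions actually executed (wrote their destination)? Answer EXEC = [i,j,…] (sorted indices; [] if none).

0: ✓ CMP  NZCV=0000
1: · MOVLT
2: · MOVMI
3: ✓ CMP  NZCV=1010
4: · MOVEQ
5: ✓ MOVLE  r0←0xec

EXEC = [5]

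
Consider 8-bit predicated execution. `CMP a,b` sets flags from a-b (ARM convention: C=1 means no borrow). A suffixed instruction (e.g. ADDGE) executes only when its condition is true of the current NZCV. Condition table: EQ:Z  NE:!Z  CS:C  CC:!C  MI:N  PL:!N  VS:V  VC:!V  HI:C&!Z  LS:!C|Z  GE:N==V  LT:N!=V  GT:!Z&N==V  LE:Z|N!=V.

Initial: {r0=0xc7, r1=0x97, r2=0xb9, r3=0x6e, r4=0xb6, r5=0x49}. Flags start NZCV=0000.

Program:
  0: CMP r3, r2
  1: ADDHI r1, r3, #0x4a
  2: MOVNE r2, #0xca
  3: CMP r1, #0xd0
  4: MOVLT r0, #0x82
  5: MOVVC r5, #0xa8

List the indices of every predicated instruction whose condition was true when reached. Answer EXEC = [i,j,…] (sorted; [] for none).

EXEC = [2,4,5]

[0] flags=1001 → (cmp)
[1] flags=1001 HI?F → skip
[2] flags=1001 NE?T → r2=0xca
[3] flags=1000 → (cmp)
[4] flags=1000 LT?T → r0=0x82
[5] flags=1000 VC?T → r5=0xa8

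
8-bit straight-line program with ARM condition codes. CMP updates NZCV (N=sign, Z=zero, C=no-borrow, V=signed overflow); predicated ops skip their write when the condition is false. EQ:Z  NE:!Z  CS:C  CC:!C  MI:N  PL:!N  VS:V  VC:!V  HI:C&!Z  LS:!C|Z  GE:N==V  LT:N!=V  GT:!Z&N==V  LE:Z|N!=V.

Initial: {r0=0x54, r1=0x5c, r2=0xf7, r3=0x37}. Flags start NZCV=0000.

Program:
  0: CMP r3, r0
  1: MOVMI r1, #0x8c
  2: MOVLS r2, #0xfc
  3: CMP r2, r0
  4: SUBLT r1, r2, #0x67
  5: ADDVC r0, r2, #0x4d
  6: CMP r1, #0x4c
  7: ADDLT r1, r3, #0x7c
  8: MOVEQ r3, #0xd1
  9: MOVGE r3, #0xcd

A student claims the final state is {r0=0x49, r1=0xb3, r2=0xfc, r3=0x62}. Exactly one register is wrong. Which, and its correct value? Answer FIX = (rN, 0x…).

FIX = (r3, 0x37)

0: ✓ CMP  NZCV=1000
1: ✓ MOVMI  r1←0x8c
2: ✓ MOVLS  r2←0xfc
3: ✓ CMP  NZCV=1010
4: ✓ SUBLT  r1←0x95
5: ✓ ADDVC  r0←0x49
6: ✓ CMP  NZCV=0011
7: ✓ ADDLT  r1←0xb3
8: · MOVEQ
9: · MOVGE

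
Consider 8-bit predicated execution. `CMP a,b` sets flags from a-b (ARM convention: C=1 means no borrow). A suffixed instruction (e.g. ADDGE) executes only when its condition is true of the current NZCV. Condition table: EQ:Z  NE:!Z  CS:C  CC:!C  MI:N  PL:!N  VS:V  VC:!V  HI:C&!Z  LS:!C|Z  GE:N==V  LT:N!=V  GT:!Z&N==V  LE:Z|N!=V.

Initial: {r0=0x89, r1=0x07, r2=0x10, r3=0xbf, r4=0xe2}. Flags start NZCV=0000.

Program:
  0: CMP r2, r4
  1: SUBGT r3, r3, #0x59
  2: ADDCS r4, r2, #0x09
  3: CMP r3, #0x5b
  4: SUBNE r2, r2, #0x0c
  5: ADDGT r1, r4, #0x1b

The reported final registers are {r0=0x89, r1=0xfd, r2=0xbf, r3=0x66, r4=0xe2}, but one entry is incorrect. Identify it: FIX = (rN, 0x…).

[0] flags=0000 → (cmp)
[1] flags=0000 GT?T → r3=0x66
[2] flags=0000 CS?F → skip
[3] flags=0010 → (cmp)
[4] flags=0010 NE?T → r2=0x04
[5] flags=0010 GT?T → r1=0xfd

FIX = (r2, 0x04)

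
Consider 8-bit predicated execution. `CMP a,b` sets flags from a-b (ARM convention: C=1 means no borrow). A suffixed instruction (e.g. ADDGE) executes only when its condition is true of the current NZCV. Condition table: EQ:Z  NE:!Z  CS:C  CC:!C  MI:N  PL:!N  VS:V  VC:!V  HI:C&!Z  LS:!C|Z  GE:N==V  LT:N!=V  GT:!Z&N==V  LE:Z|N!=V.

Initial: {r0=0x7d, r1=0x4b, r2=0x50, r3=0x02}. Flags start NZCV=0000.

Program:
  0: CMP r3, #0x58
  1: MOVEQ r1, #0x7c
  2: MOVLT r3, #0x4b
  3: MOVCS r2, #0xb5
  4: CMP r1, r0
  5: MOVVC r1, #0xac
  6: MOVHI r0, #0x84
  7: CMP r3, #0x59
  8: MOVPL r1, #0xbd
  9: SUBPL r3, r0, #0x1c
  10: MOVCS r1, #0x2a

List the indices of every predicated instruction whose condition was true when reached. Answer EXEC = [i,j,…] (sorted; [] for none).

EXEC = [2,5]

[0] flags=1000 → (cmp)
[1] flags=1000 EQ?F → skip
[2] flags=1000 LT?T → r3=0x4b
[3] flags=1000 CS?F → skip
[4] flags=1000 → (cmp)
[5] flags=1000 VC?T → r1=0xac
[6] flags=1000 HI?F → skip
[7] flags=1000 → (cmp)
[8] flags=1000 PL?F → skip
[9] flags=1000 PL?F → skip
[10] flags=1000 CS?F → skip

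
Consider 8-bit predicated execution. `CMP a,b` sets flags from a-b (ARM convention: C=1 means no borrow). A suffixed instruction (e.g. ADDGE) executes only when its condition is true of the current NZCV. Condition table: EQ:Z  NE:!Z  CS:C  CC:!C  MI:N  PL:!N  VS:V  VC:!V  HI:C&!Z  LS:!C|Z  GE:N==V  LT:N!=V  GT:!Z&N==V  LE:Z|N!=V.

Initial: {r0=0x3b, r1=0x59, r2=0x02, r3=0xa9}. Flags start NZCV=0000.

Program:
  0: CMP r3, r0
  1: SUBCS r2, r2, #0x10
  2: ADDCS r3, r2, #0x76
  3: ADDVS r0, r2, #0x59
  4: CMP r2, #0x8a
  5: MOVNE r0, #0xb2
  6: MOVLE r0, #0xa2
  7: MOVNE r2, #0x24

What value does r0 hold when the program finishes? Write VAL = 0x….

[0] flags=0011 → (cmp)
[1] flags=0011 CS?T → r2=0xf2
[2] flags=0011 CS?T → r3=0x68
[3] flags=0011 VS?T → r0=0x4b
[4] flags=0010 → (cmp)
[5] flags=0010 NE?T → r0=0xb2
[6] flags=0010 LE?F → skip
[7] flags=0010 NE?T → r2=0x24

VAL = 0xb2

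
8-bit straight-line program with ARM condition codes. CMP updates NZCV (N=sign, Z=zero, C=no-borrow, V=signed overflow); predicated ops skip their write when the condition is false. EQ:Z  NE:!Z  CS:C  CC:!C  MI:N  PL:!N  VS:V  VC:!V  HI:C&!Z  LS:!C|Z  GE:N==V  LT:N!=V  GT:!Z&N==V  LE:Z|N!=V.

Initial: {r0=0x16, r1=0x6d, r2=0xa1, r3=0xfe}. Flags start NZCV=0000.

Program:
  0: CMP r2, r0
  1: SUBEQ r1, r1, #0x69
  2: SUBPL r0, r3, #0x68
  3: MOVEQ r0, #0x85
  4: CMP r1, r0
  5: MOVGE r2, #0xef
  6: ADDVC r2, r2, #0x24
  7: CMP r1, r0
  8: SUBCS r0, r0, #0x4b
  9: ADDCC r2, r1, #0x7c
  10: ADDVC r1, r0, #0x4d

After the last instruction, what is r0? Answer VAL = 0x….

VAL = 0xcb

[0] flags=1010 → (cmp)
[1] flags=1010 EQ?F → skip
[2] flags=1010 PL?F → skip
[3] flags=1010 EQ?F → skip
[4] flags=0010 → (cmp)
[5] flags=0010 GE?T → r2=0xef
[6] flags=0010 VC?T → r2=0x13
[7] flags=0010 → (cmp)
[8] flags=0010 CS?T → r0=0xcb
[9] flags=0010 CC?F → skip
[10] flags=0010 VC?T → r1=0x18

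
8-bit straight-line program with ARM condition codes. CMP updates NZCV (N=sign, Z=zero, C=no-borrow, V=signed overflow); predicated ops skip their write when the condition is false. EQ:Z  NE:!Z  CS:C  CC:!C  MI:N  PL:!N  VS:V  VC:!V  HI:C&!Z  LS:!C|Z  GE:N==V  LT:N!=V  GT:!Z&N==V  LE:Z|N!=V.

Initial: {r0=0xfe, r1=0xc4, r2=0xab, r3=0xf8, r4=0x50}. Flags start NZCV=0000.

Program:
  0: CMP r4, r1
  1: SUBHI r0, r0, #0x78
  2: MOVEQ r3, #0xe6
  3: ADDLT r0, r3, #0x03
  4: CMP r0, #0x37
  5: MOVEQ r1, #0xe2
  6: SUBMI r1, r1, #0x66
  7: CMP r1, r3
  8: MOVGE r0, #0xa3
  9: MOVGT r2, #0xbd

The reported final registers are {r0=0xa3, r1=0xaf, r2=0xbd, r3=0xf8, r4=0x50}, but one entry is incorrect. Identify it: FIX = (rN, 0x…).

FIX = (r1, 0x5e)

[0] flags=1001 → (cmp)
[1] flags=1001 HI?F → skip
[2] flags=1001 EQ?F → skip
[3] flags=1001 LT?F → skip
[4] flags=1010 → (cmp)
[5] flags=1010 EQ?F → skip
[6] flags=1010 MI?T → r1=0x5e
[7] flags=0000 → (cmp)
[8] flags=0000 GE?T → r0=0xa3
[9] flags=0000 GT?T → r2=0xbd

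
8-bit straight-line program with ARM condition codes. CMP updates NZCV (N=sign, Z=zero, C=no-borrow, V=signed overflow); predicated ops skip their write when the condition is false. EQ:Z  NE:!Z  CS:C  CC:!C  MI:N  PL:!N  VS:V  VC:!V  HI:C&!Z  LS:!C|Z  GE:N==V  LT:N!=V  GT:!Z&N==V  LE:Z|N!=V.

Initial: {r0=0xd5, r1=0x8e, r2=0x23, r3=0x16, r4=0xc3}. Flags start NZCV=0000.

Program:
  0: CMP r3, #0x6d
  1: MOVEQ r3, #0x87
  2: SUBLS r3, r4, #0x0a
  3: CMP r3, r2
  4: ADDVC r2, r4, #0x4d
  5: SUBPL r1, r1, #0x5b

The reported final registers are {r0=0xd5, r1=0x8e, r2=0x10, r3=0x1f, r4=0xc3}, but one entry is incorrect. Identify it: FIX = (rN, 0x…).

FIX = (r3, 0xb9)

0: ✓ CMP  NZCV=1000
1: · MOVEQ
2: ✓ SUBLS  r3←0xb9
3: ✓ CMP  NZCV=1010
4: ✓ ADDVC  r2←0x10
5: · SUBPL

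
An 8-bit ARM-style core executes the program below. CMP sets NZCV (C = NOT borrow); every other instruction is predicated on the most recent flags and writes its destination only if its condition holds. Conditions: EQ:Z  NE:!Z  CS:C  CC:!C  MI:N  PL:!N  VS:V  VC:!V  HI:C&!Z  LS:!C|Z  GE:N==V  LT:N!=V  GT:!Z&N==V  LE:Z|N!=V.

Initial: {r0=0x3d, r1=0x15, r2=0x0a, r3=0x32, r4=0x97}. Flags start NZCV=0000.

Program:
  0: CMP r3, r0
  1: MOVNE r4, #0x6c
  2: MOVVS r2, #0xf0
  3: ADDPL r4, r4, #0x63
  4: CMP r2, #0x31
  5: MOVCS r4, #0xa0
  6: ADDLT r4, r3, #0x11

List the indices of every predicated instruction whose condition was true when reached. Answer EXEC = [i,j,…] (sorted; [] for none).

EXEC = [1,6]

0: ✓ CMP  NZCV=1000
1: ✓ MOVNE  r4←0x6c
2: · MOVVS
3: · ADDPL
4: ✓ CMP  NZCV=1000
5: · MOVCS
6: ✓ ADDLT  r4←0x43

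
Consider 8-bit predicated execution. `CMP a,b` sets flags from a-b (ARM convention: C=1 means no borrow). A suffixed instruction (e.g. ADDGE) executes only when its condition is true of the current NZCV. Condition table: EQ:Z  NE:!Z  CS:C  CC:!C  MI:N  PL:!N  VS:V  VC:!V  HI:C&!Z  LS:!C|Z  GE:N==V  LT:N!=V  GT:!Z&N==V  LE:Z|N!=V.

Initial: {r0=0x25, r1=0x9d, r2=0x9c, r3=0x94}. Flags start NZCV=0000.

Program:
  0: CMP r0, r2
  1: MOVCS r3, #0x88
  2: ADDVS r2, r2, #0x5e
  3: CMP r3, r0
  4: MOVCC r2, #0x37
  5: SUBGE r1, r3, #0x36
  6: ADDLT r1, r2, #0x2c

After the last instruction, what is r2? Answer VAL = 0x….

VAL = 0xfa

0: ✓ CMP  NZCV=1001
1: · MOVCS
2: ✓ ADDVS  r2←0xfa
3: ✓ CMP  NZCV=0011
4: · MOVCC
5: · SUBGE
6: ✓ ADDLT  r1←0x26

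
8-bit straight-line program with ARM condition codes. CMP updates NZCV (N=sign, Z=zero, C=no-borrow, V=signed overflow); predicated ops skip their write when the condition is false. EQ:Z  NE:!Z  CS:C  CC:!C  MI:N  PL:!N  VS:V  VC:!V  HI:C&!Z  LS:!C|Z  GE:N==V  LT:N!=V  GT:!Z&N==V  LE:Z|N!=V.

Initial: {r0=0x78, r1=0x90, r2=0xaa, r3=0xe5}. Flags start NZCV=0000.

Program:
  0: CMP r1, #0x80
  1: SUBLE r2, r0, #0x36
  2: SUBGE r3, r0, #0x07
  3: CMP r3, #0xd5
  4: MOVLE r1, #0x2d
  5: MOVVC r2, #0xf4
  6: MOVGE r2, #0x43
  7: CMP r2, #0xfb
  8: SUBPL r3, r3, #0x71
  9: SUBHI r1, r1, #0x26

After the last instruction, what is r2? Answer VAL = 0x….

[0] flags=0010 → (cmp)
[1] flags=0010 LE?F → skip
[2] flags=0010 GE?T → r3=0x71
[3] flags=1001 → (cmp)
[4] flags=1001 LE?F → skip
[5] flags=1001 VC?F → skip
[6] flags=1001 GE?T → r2=0x43
[7] flags=0000 → (cmp)
[8] flags=0000 PL?T → r3=0x00
[9] flags=0000 HI?F → skip

VAL = 0x43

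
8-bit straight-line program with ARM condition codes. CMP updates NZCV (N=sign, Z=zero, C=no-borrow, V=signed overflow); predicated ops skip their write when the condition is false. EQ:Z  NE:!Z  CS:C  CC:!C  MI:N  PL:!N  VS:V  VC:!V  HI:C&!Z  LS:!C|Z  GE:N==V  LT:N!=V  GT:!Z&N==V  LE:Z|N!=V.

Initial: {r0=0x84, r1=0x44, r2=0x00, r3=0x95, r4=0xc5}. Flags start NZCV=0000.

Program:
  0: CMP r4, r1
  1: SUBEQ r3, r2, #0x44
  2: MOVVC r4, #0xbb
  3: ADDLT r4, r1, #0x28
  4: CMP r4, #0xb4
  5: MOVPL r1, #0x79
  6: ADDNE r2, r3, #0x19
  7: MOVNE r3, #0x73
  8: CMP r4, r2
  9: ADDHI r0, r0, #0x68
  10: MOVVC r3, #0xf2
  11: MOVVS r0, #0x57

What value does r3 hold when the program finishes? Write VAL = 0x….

[0] flags=1010 → (cmp)
[1] flags=1010 EQ?F → skip
[2] flags=1010 VC?T → r4=0xbb
[3] flags=1010 LT?T → r4=0x6c
[4] flags=1001 → (cmp)
[5] flags=1001 PL?F → skip
[6] flags=1001 NE?T → r2=0xae
[7] flags=1001 NE?T → r3=0x73
[8] flags=1001 → (cmp)
[9] flags=1001 HI?F → skip
[10] flags=1001 VC?F → skip
[11] flags=1001 VS?T → r0=0x57

VAL = 0x73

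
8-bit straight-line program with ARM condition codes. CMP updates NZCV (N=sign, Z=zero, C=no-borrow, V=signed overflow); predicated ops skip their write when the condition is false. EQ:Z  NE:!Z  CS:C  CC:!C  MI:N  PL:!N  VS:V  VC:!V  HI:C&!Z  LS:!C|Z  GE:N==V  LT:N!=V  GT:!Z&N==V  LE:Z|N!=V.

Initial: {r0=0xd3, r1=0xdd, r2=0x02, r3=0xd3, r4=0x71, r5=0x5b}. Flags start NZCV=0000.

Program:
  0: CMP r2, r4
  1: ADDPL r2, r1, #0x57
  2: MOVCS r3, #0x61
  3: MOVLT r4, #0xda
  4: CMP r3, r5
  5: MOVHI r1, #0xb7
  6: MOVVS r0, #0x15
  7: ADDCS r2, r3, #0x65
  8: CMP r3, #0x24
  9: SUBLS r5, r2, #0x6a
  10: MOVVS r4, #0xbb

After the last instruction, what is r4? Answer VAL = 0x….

VAL = 0xda

0: ✓ CMP  NZCV=1000
1: · ADDPL
2: · MOVCS
3: ✓ MOVLT  r4←0xda
4: ✓ CMP  NZCV=0011
5: ✓ MOVHI  r1←0xb7
6: ✓ MOVVS  r0←0x15
7: ✓ ADDCS  r2←0x38
8: ✓ CMP  NZCV=1010
9: · SUBLS
10: · MOVVS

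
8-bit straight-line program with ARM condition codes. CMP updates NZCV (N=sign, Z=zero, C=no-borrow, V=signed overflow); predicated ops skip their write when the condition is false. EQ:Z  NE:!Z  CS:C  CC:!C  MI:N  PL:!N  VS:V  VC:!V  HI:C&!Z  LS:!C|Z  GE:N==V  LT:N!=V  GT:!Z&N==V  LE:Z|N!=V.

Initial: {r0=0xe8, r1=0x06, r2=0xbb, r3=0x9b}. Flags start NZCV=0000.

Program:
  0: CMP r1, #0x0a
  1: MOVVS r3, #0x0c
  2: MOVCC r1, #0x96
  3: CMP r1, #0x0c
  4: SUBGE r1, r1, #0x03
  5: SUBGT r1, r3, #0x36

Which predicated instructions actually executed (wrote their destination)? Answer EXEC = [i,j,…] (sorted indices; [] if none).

EXEC = [2]

0: ✓ CMP  NZCV=1000
1: · MOVVS
2: ✓ MOVCC  r1←0x96
3: ✓ CMP  NZCV=1010
4: · SUBGE
5: · SUBGT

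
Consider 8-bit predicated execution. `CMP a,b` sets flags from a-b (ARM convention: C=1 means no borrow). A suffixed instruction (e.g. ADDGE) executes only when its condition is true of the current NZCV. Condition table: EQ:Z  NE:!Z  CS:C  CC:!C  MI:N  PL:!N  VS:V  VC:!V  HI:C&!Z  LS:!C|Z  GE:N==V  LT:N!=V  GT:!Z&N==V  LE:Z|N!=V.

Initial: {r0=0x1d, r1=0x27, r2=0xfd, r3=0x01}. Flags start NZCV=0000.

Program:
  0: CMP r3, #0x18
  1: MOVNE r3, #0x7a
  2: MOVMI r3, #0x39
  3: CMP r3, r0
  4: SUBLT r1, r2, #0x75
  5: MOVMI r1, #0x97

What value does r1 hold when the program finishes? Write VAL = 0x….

VAL = 0x27

[0] flags=1000 → (cmp)
[1] flags=1000 NE?T → r3=0x7a
[2] flags=1000 MI?T → r3=0x39
[3] flags=0010 → (cmp)
[4] flags=0010 LT?F → skip
[5] flags=0010 MI?F → skip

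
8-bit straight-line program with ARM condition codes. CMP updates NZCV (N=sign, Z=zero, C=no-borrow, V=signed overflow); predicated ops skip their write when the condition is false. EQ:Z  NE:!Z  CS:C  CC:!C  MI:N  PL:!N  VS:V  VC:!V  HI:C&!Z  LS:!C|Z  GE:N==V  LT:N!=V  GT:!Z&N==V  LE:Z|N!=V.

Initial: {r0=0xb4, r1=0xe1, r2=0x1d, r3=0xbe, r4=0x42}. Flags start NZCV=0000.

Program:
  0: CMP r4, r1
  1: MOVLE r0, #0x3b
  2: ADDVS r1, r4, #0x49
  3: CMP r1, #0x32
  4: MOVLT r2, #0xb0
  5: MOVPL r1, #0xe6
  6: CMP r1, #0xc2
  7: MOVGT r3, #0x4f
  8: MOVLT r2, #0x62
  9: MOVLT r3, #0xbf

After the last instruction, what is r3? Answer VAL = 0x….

VAL = 0x4f

[0] flags=0000 → (cmp)
[1] flags=0000 LE?F → skip
[2] flags=0000 VS?F → skip
[3] flags=1010 → (cmp)
[4] flags=1010 LT?T → r2=0xb0
[5] flags=1010 PL?F → skip
[6] flags=0010 → (cmp)
[7] flags=0010 GT?T → r3=0x4f
[8] flags=0010 LT?F → skip
[9] flags=0010 LT?F → skip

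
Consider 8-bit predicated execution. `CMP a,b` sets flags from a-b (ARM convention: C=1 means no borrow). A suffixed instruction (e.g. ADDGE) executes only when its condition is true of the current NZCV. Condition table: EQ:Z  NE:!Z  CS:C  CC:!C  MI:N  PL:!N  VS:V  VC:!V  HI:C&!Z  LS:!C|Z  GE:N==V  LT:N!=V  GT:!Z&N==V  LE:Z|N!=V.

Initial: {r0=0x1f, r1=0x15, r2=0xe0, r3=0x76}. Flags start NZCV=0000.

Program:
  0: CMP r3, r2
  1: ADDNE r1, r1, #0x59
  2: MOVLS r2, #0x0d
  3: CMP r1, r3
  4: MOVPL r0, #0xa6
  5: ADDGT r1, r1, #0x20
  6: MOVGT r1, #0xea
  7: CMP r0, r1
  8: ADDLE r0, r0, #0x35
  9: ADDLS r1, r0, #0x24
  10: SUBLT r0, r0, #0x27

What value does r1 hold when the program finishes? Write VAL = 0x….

VAL = 0x78

[0] flags=1001 → (cmp)
[1] flags=1001 NE?T → r1=0x6e
[2] flags=1001 LS?T → r2=0x0d
[3] flags=1000 → (cmp)
[4] flags=1000 PL?F → skip
[5] flags=1000 GT?F → skip
[6] flags=1000 GT?F → skip
[7] flags=1000 → (cmp)
[8] flags=1000 LE?T → r0=0x54
[9] flags=1000 LS?T → r1=0x78
[10] flags=1000 LT?T → r0=0x2d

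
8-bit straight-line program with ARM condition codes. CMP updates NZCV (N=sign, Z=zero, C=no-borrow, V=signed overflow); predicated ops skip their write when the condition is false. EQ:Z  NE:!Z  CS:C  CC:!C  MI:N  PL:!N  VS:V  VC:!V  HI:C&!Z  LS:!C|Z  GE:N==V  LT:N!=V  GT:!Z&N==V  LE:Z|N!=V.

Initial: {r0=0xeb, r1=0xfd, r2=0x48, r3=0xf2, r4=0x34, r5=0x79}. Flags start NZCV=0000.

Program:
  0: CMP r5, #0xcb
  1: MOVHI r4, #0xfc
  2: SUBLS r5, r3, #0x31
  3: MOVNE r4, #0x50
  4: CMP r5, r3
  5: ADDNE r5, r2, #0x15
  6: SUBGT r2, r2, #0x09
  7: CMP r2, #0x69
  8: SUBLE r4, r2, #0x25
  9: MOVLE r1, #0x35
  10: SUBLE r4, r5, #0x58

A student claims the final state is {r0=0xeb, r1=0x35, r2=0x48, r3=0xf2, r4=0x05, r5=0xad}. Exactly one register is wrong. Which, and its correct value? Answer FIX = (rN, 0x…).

FIX = (r5, 0x5d)

0: ✓ CMP  NZCV=1001
1: · MOVHI
2: ✓ SUBLS  r5←0xc1
3: ✓ MOVNE  r4←0x50
4: ✓ CMP  NZCV=1000
5: ✓ ADDNE  r5←0x5d
6: · SUBGT
7: ✓ CMP  NZCV=1000
8: ✓ SUBLE  r4←0x23
9: ✓ MOVLE  r1←0x35
10: ✓ SUBLE  r4←0x05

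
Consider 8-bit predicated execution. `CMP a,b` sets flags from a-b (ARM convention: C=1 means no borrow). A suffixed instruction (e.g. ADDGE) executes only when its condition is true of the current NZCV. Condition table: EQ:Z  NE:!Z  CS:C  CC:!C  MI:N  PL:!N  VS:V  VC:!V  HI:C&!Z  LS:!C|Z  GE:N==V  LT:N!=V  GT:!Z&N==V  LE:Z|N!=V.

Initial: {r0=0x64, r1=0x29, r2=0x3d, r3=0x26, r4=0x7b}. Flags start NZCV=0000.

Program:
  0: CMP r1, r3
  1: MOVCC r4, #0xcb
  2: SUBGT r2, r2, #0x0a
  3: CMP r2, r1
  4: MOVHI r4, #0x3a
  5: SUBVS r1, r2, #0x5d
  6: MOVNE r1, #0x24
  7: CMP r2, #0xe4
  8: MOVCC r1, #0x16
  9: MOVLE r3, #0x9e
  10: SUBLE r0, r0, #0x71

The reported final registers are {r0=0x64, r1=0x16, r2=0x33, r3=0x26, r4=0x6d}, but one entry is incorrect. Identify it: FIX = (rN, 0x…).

FIX = (r4, 0x3a)

[0] flags=0010 → (cmp)
[1] flags=0010 CC?F → skip
[2] flags=0010 GT?T → r2=0x33
[3] flags=0010 → (cmp)
[4] flags=0010 HI?T → r4=0x3a
[5] flags=0010 VS?F → skip
[6] flags=0010 NE?T → r1=0x24
[7] flags=0000 → (cmp)
[8] flags=0000 CC?T → r1=0x16
[9] flags=0000 LE?F → skip
[10] flags=0000 LE?F → skip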